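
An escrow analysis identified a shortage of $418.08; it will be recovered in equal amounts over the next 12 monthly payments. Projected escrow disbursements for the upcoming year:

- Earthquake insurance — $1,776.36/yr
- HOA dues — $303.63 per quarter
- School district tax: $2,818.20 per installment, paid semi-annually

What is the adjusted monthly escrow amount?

Earthquake insurance: $1,776.36 per year
HOA dues: $303.63 × 4 = $1,214.52 per year
School district tax: $2,818.20 × 2 = $5,636.40 per year
Combined annual = $1,776.36 + $1,214.52 + $5,636.40 = $8,627.28
Per month = $8,627.28 ÷ 12 = $718.94
Shortage spread = $418.08 ÷ 12 = $34.84/mo
New monthly escrow = $718.94 + $34.84 = $753.78

$753.78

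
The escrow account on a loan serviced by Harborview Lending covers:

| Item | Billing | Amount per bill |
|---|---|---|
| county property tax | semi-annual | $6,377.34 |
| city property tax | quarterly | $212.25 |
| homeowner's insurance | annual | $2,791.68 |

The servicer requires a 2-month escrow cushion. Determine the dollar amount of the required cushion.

$2,732.56

County property tax — $6,377.34 × 2 = $12,754.68 annually
City property tax — $212.25 × 4 = $849.00 annually
Homeowner's insurance — $2,791.68 annually
Total per year = $16,395.36
Monthly = $16,395.36 / 12 = $1,366.28
Cushion = 2 × $1,366.28 = $2,732.56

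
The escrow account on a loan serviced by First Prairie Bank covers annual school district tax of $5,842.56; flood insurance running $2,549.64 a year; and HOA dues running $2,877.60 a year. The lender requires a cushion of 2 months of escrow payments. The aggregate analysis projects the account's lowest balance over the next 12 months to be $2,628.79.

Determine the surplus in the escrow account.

School district tax = $5,842.56 per year
Flood insurance = $2,549.64 per year
HOA dues = $2,877.60 per year
Annual escrow total = $5,842.56 + $2,549.64 + $2,877.60 = $11,269.80
Monthly escrow = $11,269.80 / 12 = $939.15
Cushion = 2 × $939.15 = $1,878.30
Surplus = $2,628.79 − $1,878.30 = $750.49

$750.49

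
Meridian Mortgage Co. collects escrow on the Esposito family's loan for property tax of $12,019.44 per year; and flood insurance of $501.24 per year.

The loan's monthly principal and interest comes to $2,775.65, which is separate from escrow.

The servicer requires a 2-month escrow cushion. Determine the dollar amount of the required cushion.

Property tax = $12,019.44
Flood insurance = $501.24
Total per year = $12,520.68
Per month = $12,520.68 / 12 = $1,043.39
Required cushion = 2 × $1,043.39 = $2,086.78

$2,086.78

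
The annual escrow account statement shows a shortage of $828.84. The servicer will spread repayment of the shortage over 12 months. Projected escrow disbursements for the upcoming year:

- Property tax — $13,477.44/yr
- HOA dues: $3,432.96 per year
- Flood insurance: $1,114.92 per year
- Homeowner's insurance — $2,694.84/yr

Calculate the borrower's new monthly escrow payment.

Property tax = $13,477.44 annually
HOA dues = $3,432.96 annually
Flood insurance = $1,114.92 annually
Homeowner's insurance = $2,694.84 annually
Yearly total = $13,477.44 + $3,432.96 + $1,114.92 + $2,694.84 = $20,720.16
Per month = $20,720.16 ÷ 12 = $1,726.68
Shortage spread = $828.84 / 12 = $69.07/mo
New monthly escrow = $1,726.68 + $69.07 = $1,795.75

$1,795.75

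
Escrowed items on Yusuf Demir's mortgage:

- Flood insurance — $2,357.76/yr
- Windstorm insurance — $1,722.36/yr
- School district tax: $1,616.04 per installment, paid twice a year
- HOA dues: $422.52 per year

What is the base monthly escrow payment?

$644.56

Flood insurance — $2,357.76 per year
Windstorm insurance — $1,722.36 per year
School district tax — $1,616.04 × 2 = $3,232.08 per year
HOA dues — $422.52 per year
Annual escrow total = $7,734.72
Per month = $7,734.72 / 12 = $644.56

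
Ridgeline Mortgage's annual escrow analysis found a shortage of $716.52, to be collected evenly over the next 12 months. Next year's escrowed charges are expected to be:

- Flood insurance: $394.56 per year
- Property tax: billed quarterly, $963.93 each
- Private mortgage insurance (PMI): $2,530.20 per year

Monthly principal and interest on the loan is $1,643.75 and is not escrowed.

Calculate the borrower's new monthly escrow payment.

Flood insurance — $394.56 per year
Property tax — $963.93 × 4 = $3,855.72 per year
Private mortgage insurance (PMI) — $2,530.20 per year
Annual escrow total = $394.56 + $3,855.72 + $2,530.20 = $6,780.48
Base monthly escrow = $6,780.48 / 12 = $565.04
Shortage spread = $716.52 ÷ 12 = $59.71/mo
New monthly escrow = $565.04 + $59.71 = $624.75

$624.75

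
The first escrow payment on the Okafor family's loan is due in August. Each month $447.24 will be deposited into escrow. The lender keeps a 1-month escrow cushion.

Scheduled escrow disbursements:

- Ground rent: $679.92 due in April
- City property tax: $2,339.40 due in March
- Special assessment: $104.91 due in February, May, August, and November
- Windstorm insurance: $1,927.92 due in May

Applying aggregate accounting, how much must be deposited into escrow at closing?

Cushion = 1 × $447.24 = $447.24
Trial balance (start $0, +$447.24 each month, − disbursements):
  Aug: +$447.24 − $104.91 → $342.33
  Sep: +$447.24 → $789.57
  Oct: +$447.24 → $1,236.81
  Nov: +$447.24 − $104.91 → $1,579.14
  Dec: +$447.24 → $2,026.38
  Jan: +$447.24 → $2,473.62
  Feb: +$447.24 − $104.91 → $2,815.95
  Mar: +$447.24 − $2,339.40 → $923.79
  Apr: +$447.24 − $679.92 → $691.11
  May: +$447.24 − $2,032.83 → -$894.48
  Jun: +$447.24 → -$447.24
  Jul: +$447.24 → $0.00
Lowest trial balance = -$894.48 (May)
Initial deposit = cushion − low point = $447.24 − (-$894.48) = $1,341.72

$1,341.72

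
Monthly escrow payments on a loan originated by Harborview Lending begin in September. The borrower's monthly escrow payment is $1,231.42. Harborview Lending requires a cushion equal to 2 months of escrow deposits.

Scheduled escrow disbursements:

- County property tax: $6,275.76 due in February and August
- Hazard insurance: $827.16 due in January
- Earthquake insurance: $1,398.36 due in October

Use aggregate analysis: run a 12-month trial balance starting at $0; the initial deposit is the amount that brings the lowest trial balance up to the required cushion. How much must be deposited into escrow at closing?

Cushion = 2 × $1,231.42 = $2,462.84
Trial balance (start $0, +$1,231.42 each month, − disbursements):
  Sep: +$1,231.42 → $1,231.42
  Oct: +$1,231.42 − $1,398.36 → $1,064.48
  Nov: +$1,231.42 → $2,295.90
  Dec: +$1,231.42 → $3,527.32
  Jan: +$1,231.42 − $827.16 → $3,931.58
  Feb: +$1,231.42 − $6,275.76 → -$1,112.76
  Mar: +$1,231.42 → $118.66
  Apr: +$1,231.42 → $1,350.08
  May: +$1,231.42 → $2,581.50
  Jun: +$1,231.42 → $3,812.92
  Jul: +$1,231.42 → $5,044.34
  Aug: +$1,231.42 − $6,275.76 → $0.00
Lowest trial balance = -$1,112.76 (Feb)
Initial deposit = cushion − low point = $2,462.84 − (-$1,112.76) = $3,575.60

$3,575.60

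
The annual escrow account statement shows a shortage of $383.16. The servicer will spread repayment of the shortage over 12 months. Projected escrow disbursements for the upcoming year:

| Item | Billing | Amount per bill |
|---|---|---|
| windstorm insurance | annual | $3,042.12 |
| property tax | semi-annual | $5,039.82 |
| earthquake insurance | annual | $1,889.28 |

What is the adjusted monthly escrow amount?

$1,282.85

Windstorm insurance: $3,042.12 annually
Property tax: $5,039.82 × 2 = $10,079.64 annually
Earthquake insurance: $1,889.28 annually
Combined annual = $15,011.04
Per month = $15,011.04 / 12 = $1,250.92
Shortage per month = $383.16 ÷ 12 = $31.93
Adjusted monthly = $1,250.92 + $31.93 = $1,282.85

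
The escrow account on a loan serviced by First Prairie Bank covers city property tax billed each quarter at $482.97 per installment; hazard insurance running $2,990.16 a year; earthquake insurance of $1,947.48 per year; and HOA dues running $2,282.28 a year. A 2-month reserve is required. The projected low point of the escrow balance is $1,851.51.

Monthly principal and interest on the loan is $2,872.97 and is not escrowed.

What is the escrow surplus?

$326.21

City property tax — $482.97 × 4 = $1,931.88 per year
Hazard insurance — $2,990.16 per year
Earthquake insurance — $1,947.48 per year
HOA dues — $2,282.28 per year
Total per year = $1,931.88 + $2,990.16 + $1,947.48 + $2,282.28 = $9,151.80
Base monthly escrow = $9,151.80 ÷ 12 = $762.65
Cushion = 2 × $762.65 = $1,525.30
Excess over cushion: $1,851.51 − $1,525.30 = $326.21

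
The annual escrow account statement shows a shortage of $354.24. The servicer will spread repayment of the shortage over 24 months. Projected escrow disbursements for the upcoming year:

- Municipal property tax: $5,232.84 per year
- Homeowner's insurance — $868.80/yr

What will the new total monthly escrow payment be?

Municipal property tax — $5,232.84 per year
Homeowner's insurance — $868.80 per year
Total annual escrow = $6,101.64
Per month = $6,101.64 / 12 = $508.47
Shortage per month = $354.24 ÷ 24 = $14.76
Adjusted monthly = $508.47 + $14.76 = $523.23

$523.23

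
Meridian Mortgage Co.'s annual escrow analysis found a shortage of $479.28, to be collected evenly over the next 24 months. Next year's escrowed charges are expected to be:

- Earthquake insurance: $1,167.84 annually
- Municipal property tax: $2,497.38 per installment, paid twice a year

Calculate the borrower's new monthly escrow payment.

Earthquake insurance = $1,167.84 annually
Municipal property tax = $2,497.38 × 2 = $4,994.76 annually
Yearly total = $6,162.60
Base monthly escrow = $6,162.60 ÷ 12 = $513.55
Monthly shortage recovery: $479.28 / 24 = $19.97
Adjusted monthly = $513.55 + $19.97 = $533.52

$533.52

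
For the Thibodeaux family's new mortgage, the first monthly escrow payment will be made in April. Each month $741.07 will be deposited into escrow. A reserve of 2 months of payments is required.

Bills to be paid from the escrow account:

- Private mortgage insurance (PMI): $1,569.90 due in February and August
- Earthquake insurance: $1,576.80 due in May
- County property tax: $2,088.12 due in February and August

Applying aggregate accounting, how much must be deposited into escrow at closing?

Cushion = 2 × $741.07 = $1,482.14
Trial balance (start $0, +$741.07 each month, − disbursements):
  Apr: +$741.07 → $741.07
  May: +$741.07 − $1,576.80 → -$94.66
  Jun: +$741.07 → $646.41
  Jul: +$741.07 → $1,387.48
  Aug: +$741.07 − $3,658.02 → -$1,529.47
  Sep: +$741.07 → -$788.40
  Oct: +$741.07 → -$47.33
  Nov: +$741.07 → $693.74
  Dec: +$741.07 → $1,434.81
  Jan: +$741.07 → $2,175.88
  Feb: +$741.07 − $3,658.02 → -$741.07
  Mar: +$741.07 → $0.00
Lowest trial balance = -$1,529.47 (Aug)
Initial deposit = cushion − low point = $1,482.14 − (-$1,529.47) = $3,011.61

$3,011.61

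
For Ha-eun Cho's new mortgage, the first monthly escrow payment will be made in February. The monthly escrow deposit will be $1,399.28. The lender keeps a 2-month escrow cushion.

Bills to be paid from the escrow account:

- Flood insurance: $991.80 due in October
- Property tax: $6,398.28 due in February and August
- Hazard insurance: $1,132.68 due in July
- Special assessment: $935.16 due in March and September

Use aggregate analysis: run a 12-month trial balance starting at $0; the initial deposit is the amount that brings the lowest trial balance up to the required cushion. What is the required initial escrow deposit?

Cushion = 2 × $1,399.28 = $2,798.56
Trial balance (start $0, +$1,399.28 each month, − disbursements):
  Feb: +$1,399.28 − $6,398.28 → -$4,999.00
  Mar: +$1,399.28 − $935.16 → -$4,534.88
  Apr: +$1,399.28 → -$3,135.60
  May: +$1,399.28 → -$1,736.32
  Jun: +$1,399.28 → -$337.04
  Jul: +$1,399.28 − $1,132.68 → -$70.44
  Aug: +$1,399.28 − $6,398.28 → -$5,069.44
  Sep: +$1,399.28 − $935.16 → -$4,605.32
  Oct: +$1,399.28 − $991.80 → -$4,197.84
  Nov: +$1,399.28 → -$2,798.56
  Dec: +$1,399.28 → -$1,399.28
  Jan: +$1,399.28 → $0.00
Lowest trial balance = -$5,069.44 (Aug)
Initial deposit = cushion − low point = $2,798.56 − (-$5,069.44) = $7,868.00

$7,868.00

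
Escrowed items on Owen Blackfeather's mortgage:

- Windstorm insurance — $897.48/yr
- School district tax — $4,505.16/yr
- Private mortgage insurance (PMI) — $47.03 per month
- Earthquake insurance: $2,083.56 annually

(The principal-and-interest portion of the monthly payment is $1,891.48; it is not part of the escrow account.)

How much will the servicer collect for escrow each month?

$670.88

Windstorm insurance — $897.48 per year
School district tax — $4,505.16 per year
Private mortgage insurance (PMI) — $47.03 × 12 = $564.36 per year
Earthquake insurance — $2,083.56 per year
Annual escrow total = $897.48 + $4,505.16 + $564.36 + $2,083.56 = $8,050.56
Monthly = $8,050.56 / 12 = $670.88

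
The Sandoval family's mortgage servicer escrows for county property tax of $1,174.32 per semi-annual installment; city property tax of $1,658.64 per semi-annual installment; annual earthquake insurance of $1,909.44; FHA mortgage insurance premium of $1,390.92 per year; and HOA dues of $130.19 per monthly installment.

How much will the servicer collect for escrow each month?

County property tax = $1,174.32 × 2 = $2,348.64 per year
City property tax = $1,658.64 × 2 = $3,317.28 per year
Earthquake insurance = $1,909.44 per year
FHA mortgage insurance premium = $1,390.92 per year
HOA dues = $130.19 × 12 = $1,562.28 per year
Total per year = $10,528.56
Base monthly escrow = $10,528.56 ÷ 12 = $877.38

$877.38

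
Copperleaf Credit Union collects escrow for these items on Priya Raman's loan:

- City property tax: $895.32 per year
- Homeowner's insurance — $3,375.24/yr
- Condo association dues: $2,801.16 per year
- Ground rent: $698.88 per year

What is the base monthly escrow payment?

City property tax — $895.32/yr
Homeowner's insurance — $3,375.24/yr
Condo association dues — $2,801.16/yr
Ground rent — $698.88/yr
Combined annual = $895.32 + $3,375.24 + $2,801.16 + $698.88 = $7,770.60
Monthly = $7,770.60 ÷ 12 = $647.55

$647.55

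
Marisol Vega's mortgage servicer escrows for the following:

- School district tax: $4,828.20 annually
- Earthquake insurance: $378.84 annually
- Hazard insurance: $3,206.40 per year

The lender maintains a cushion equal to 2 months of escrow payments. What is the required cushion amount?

School district tax: $4,828.20
Earthquake insurance: $378.84
Hazard insurance: $3,206.40
Annual escrow total = $4,828.20 + $378.84 + $3,206.40 = $8,413.44
Monthly escrow = $8,413.44 ÷ 12 = $701.12
Cushion = 2 × $701.12 = $1,402.24

$1,402.24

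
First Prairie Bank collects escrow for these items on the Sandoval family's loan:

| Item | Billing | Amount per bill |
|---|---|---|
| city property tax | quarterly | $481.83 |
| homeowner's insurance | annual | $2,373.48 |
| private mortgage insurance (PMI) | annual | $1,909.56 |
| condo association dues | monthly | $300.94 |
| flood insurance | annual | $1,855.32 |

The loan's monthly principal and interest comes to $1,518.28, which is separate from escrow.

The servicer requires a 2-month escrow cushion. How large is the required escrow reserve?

$1,946.16

City property tax: $481.83 × 4 = $1,927.32 annually
Homeowner's insurance: $2,373.48 annually
Private mortgage insurance (PMI): $1,909.56 annually
Condo association dues: $300.94 × 12 = $3,611.28 annually
Flood insurance: $1,855.32 annually
Total annual escrow = $11,676.96
Per month = $11,676.96 / 12 = $973.08
Cushion = 2 × $973.08 = $1,946.16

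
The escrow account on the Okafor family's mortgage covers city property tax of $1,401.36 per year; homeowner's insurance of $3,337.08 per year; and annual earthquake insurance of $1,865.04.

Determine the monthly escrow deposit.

$550.29

City property tax: $1,401.36 annually
Homeowner's insurance: $3,337.08 annually
Earthquake insurance: $1,865.04 annually
Total annual escrow = $1,401.36 + $3,337.08 + $1,865.04 = $6,603.48
Per month = $6,603.48 ÷ 12 = $550.29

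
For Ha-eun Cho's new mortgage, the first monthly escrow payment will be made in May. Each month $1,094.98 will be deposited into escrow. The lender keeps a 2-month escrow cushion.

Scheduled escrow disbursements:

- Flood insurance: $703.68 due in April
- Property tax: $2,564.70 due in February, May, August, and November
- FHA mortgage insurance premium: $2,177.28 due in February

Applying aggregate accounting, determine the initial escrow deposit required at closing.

$3,676.24

Cushion = 2 × $1,094.98 = $2,189.96
Trial balance (start $0, +$1,094.98 each month, − disbursements):
  May: +$1,094.98 − $2,564.70 → -$1,469.72
  Jun: +$1,094.98 → -$374.74
  Jul: +$1,094.98 → $720.24
  Aug: +$1,094.98 − $2,564.70 → -$749.48
  Sep: +$1,094.98 → $345.50
  Oct: +$1,094.98 → $1,440.48
  Nov: +$1,094.98 − $2,564.70 → -$29.24
  Dec: +$1,094.98 → $1,065.74
  Jan: +$1,094.98 → $2,160.72
  Feb: +$1,094.98 − $4,741.98 → -$1,486.28
  Mar: +$1,094.98 → -$391.30
  Apr: +$1,094.98 − $703.68 → $0.00
Lowest trial balance = -$1,486.28 (Feb)
Initial deposit = cushion − low point = $2,189.96 − (-$1,486.28) = $3,676.24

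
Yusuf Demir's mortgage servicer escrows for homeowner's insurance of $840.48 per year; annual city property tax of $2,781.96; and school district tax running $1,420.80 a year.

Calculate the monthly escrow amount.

$420.27

Homeowner's insurance — $840.48 annually
City property tax — $2,781.96 annually
School district tax — $1,420.80 annually
Combined annual = $5,043.24
Monthly = $5,043.24 ÷ 12 = $420.27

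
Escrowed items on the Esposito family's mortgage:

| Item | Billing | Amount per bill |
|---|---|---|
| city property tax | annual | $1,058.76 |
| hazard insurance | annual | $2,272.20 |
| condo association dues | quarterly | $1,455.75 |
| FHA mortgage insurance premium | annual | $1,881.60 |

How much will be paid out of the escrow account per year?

$11,035.56

City property tax — $1,058.76
Hazard insurance — $2,272.20
Condo association dues — $1,455.75 × 4 = $5,823.00
FHA mortgage insurance premium — $1,881.60
Combined annual = $1,058.76 + $2,272.20 + $5,823.00 + $1,881.60 = $11,035.56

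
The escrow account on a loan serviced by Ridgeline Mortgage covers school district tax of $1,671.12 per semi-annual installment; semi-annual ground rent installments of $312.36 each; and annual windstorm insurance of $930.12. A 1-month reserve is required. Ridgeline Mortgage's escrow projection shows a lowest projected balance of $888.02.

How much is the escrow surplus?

School district tax — $1,671.12 × 2 = $3,342.24 per year
Ground rent — $312.36 × 2 = $624.72 per year
Windstorm insurance — $930.12 per year
Combined annual = $3,342.24 + $624.72 + $930.12 = $4,897.08
Base monthly escrow = $4,897.08 / 12 = $408.09
Required cushion = 1 × $408.09 = $408.09
Excess over cushion: $888.02 − $408.09 = $479.93

$479.93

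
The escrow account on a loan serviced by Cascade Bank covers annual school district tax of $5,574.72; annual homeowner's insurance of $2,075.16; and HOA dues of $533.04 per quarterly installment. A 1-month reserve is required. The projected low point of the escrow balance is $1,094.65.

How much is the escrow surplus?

$279.48

School district tax: $5,574.72 per year
Homeowner's insurance: $2,075.16 per year
HOA dues: $533.04 × 4 = $2,132.16 per year
Yearly total = $9,782.04
Monthly = $9,782.04 / 12 = $815.17
Cushion = 1 × $815.17 = $815.17
Surplus = $1,094.65 − $815.17 = $279.48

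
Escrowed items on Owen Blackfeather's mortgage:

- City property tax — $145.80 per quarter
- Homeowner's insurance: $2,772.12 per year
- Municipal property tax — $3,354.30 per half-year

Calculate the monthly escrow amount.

$838.66

City property tax — $145.80 × 4 = $583.20 annually
Homeowner's insurance — $2,772.12 annually
Municipal property tax — $3,354.30 × 2 = $6,708.60 annually
Combined annual = $583.20 + $2,772.12 + $6,708.60 = $10,063.92
Monthly = $10,063.92 ÷ 12 = $838.66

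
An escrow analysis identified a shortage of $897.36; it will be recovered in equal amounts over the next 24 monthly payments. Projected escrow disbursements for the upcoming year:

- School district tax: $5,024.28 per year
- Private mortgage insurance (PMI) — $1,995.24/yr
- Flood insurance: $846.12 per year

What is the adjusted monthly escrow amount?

$692.86

School district tax: $5,024.28/yr
Private mortgage insurance (PMI): $1,995.24/yr
Flood insurance: $846.12/yr
Total per year = $7,865.64
Base monthly escrow = $7,865.64 / 12 = $655.47
Shortage spread = $897.36 ÷ 24 = $37.39/mo
Adjusted monthly = $655.47 + $37.39 = $692.86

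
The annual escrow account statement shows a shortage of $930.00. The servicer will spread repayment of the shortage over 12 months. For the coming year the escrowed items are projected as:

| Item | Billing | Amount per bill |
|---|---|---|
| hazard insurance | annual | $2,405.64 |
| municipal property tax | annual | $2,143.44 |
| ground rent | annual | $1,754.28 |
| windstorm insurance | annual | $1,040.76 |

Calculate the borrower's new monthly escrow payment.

Hazard insurance: $2,405.64 per year
Municipal property tax: $2,143.44 per year
Ground rent: $1,754.28 per year
Windstorm insurance: $1,040.76 per year
Combined annual = $2,405.64 + $2,143.44 + $1,754.28 + $1,040.76 = $7,344.12
Monthly escrow = $7,344.12 / 12 = $612.01
Shortage spread = $930.00 ÷ 12 = $77.50/mo
Adjusted monthly = $612.01 + $77.50 = $689.51

$689.51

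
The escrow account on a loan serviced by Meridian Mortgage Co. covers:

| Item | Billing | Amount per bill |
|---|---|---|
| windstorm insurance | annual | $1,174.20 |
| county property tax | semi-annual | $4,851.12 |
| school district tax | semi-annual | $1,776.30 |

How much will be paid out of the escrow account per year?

Windstorm insurance: $1,174.20 annually
County property tax: $4,851.12 × 2 = $9,702.24 annually
School district tax: $1,776.30 × 2 = $3,552.60 annually
Total annual escrow = $14,429.04

$14,429.04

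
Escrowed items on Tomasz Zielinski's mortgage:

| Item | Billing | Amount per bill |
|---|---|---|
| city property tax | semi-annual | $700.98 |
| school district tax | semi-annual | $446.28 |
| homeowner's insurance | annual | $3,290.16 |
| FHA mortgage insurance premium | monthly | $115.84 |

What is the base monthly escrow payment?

$581.23

City property tax — $700.98 × 2 = $1,401.96
School district tax — $446.28 × 2 = $892.56
Homeowner's insurance — $3,290.16
FHA mortgage insurance premium — $115.84 × 12 = $1,390.08
Combined annual = $1,401.96 + $892.56 + $3,290.16 + $1,390.08 = $6,974.76
Per month = $6,974.76 / 12 = $581.23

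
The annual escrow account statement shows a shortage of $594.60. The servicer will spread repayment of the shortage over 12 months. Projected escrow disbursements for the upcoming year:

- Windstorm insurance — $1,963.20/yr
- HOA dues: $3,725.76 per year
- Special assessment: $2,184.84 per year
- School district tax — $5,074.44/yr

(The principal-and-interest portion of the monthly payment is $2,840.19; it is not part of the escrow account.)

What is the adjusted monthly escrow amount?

Windstorm insurance — $1,963.20
HOA dues — $3,725.76
Special assessment — $2,184.84
School district tax — $5,074.44
Total per year = $12,948.24
Per month = $12,948.24 ÷ 12 = $1,079.02
Shortage spread = $594.60 / 12 = $49.55/mo
Adjusted monthly = $1,079.02 + $49.55 = $1,128.57

$1,128.57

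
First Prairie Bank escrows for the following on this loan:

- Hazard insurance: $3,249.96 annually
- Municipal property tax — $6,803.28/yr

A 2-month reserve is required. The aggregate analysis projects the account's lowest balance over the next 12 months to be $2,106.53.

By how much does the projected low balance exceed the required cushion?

Hazard insurance: $3,249.96/yr
Municipal property tax: $6,803.28/yr
Total per year = $3,249.96 + $6,803.28 = $10,053.24
Per month = $10,053.24 / 12 = $837.77
Required reserve = 2 × $837.77 = $1,675.54
Excess over cushion: $2,106.53 − $1,675.54 = $430.99

$430.99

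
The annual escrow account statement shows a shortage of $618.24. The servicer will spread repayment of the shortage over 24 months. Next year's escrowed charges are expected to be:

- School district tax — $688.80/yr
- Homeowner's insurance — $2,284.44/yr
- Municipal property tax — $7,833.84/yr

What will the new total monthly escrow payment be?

$926.35

School district tax: $688.80 annually
Homeowner's insurance: $2,284.44 annually
Municipal property tax: $7,833.84 annually
Total per year = $10,807.08
Monthly escrow = $10,807.08 / 12 = $900.59
Monthly shortage recovery: $618.24 ÷ 24 = $25.76
Adjusted monthly = $900.59 + $25.76 = $926.35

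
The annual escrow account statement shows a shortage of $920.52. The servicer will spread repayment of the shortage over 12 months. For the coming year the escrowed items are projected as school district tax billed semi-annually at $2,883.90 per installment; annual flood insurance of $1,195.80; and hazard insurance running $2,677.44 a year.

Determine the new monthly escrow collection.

School district tax — $2,883.90 × 2 = $5,767.80/yr
Flood insurance — $1,195.80/yr
Hazard insurance — $2,677.44/yr
Annual escrow total = $5,767.80 + $1,195.80 + $2,677.44 = $9,641.04
Monthly = $9,641.04 / 12 = $803.42
Shortage per month = $920.52 / 12 = $76.71
Adjusted monthly = $803.42 + $76.71 = $880.13

$880.13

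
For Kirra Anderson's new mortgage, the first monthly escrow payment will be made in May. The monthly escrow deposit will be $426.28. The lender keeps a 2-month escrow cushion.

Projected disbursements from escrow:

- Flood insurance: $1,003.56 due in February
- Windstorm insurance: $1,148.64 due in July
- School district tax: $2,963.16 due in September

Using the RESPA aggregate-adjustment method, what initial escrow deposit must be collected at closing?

$2,832.96

Cushion = 2 × $426.28 = $852.56
Trial balance (start $0, +$426.28 each month, − disbursements):
  May: +$426.28 → $426.28
  Jun: +$426.28 → $852.56
  Jul: +$426.28 − $1,148.64 → $130.20
  Aug: +$426.28 → $556.48
  Sep: +$426.28 − $2,963.16 → -$1,980.40
  Oct: +$426.28 → -$1,554.12
  Nov: +$426.28 → -$1,127.84
  Dec: +$426.28 → -$701.56
  Jan: +$426.28 → -$275.28
  Feb: +$426.28 − $1,003.56 → -$852.56
  Mar: +$426.28 → -$426.28
  Apr: +$426.28 → $0.00
Lowest trial balance = -$1,980.40 (Sep)
Initial deposit = cushion − low point = $852.56 − (-$1,980.40) = $2,832.96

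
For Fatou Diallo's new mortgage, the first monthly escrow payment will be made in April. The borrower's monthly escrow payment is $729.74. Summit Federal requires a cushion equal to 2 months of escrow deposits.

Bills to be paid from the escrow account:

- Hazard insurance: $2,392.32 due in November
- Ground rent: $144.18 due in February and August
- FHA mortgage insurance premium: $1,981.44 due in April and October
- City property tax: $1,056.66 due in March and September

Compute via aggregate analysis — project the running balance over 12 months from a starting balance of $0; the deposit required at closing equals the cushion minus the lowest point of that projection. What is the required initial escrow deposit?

$3,177.60

Cushion = 2 × $729.74 = $1,459.48
Trial balance (start $0, +$729.74 each month, − disbursements):
  Apr: +$729.74 − $1,981.44 → -$1,251.70
  May: +$729.74 → -$521.96
  Jun: +$729.74 → $207.78
  Jul: +$729.74 → $937.52
  Aug: +$729.74 − $144.18 → $1,523.08
  Sep: +$729.74 − $1,056.66 → $1,196.16
  Oct: +$729.74 − $1,981.44 → -$55.54
  Nov: +$729.74 − $2,392.32 → -$1,718.12
  Dec: +$729.74 → -$988.38
  Jan: +$729.74 → -$258.64
  Feb: +$729.74 − $144.18 → $326.92
  Mar: +$729.74 − $1,056.66 → $0.00
Lowest trial balance = -$1,718.12 (Nov)
Initial deposit = cushion − low point = $1,459.48 − (-$1,718.12) = $3,177.60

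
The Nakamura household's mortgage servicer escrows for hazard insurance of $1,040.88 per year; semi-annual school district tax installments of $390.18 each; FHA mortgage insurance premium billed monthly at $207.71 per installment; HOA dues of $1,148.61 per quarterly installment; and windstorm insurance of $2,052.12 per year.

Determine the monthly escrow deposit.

Hazard insurance — $1,040.88 annually
School district tax — $390.18 × 2 = $780.36 annually
FHA mortgage insurance premium — $207.71 × 12 = $2,492.52 annually
HOA dues — $1,148.61 × 4 = $4,594.44 annually
Windstorm insurance — $2,052.12 annually
Yearly total = $1,040.88 + $780.36 + $2,492.52 + $4,594.44 + $2,052.12 = $10,960.32
Base monthly escrow = $10,960.32 ÷ 12 = $913.36

$913.36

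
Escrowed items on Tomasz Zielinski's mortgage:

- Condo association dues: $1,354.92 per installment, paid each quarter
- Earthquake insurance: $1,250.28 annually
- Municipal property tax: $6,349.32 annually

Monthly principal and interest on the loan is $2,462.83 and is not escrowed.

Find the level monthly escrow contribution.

$1,084.94

Condo association dues: $1,354.92 × 4 = $5,419.68 annually
Earthquake insurance: $1,250.28 annually
Municipal property tax: $6,349.32 annually
Total annual escrow = $13,019.28
Monthly escrow = $13,019.28 ÷ 12 = $1,084.94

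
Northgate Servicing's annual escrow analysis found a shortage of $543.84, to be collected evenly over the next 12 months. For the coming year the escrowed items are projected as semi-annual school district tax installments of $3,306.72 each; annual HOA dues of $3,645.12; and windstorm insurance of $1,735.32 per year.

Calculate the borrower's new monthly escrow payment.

School district tax: $3,306.72 × 2 = $6,613.44 annually
HOA dues: $3,645.12 annually
Windstorm insurance: $1,735.32 annually
Annual escrow total = $11,993.88
Monthly = $11,993.88 / 12 = $999.49
Shortage per month = $543.84 ÷ 12 = $45.32
New monthly escrow = $999.49 + $45.32 = $1,044.81

$1,044.81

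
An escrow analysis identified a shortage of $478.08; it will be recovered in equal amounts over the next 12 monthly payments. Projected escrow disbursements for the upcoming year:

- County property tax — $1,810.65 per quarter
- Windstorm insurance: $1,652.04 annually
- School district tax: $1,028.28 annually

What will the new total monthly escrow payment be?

County property tax = $1,810.65 × 4 = $7,242.60 annually
Windstorm insurance = $1,652.04 annually
School district tax = $1,028.28 annually
Total annual escrow = $9,922.92
Monthly escrow = $9,922.92 / 12 = $826.91
Monthly shortage recovery: $478.08 ÷ 12 = $39.84
New monthly escrow = $826.91 + $39.84 = $866.75

$866.75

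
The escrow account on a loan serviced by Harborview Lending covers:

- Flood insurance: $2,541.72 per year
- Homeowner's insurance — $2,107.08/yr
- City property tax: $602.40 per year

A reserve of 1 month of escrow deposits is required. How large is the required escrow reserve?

$437.60

Flood insurance — $2,541.72
Homeowner's insurance — $2,107.08
City property tax — $602.40
Total per year = $5,251.20
Monthly escrow = $5,251.20 ÷ 12 = $437.60
Reserve = 1 × $437.60 = $437.60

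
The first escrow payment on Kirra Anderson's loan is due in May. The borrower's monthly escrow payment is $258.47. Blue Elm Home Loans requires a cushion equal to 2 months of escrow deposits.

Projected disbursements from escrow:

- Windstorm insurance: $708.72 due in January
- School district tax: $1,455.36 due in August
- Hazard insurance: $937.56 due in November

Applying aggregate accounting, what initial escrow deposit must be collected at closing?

Cushion = 2 × $258.47 = $516.94
Trial balance (start $0, +$258.47 each month, − disbursements):
  May: +$258.47 → $258.47
  Jun: +$258.47 → $516.94
  Jul: +$258.47 → $775.41
  Aug: +$258.47 − $1,455.36 → -$421.48
  Sep: +$258.47 → -$163.01
  Oct: +$258.47 → $95.46
  Nov: +$258.47 − $937.56 → -$583.63
  Dec: +$258.47 → -$325.16
  Jan: +$258.47 − $708.72 → -$775.41
  Feb: +$258.47 → -$516.94
  Mar: +$258.47 → -$258.47
  Apr: +$258.47 → $0.00
Lowest trial balance = -$775.41 (Jan)
Initial deposit = cushion − low point = $516.94 − (-$775.41) = $1,292.35

$1,292.35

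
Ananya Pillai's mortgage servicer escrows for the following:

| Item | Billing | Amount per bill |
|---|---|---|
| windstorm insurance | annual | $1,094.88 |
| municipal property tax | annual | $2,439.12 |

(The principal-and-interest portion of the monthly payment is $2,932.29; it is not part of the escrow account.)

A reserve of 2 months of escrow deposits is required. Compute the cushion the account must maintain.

Windstorm insurance: $1,094.88/yr
Municipal property tax: $2,439.12/yr
Total annual escrow = $1,094.88 + $2,439.12 = $3,534.00
Base monthly escrow = $3,534.00 ÷ 12 = $294.50
Reserve = 2 × $294.50 = $589.00

$589.00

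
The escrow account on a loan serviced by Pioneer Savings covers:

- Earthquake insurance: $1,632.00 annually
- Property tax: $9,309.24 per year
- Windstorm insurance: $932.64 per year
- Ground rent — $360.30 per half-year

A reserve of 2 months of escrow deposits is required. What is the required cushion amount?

$2,099.08

Earthquake insurance: $1,632.00
Property tax: $9,309.24
Windstorm insurance: $932.64
Ground rent: $360.30 × 2 = $720.60
Combined annual = $1,632.00 + $9,309.24 + $932.64 + $720.60 = $12,594.48
Monthly escrow = $12,594.48 ÷ 12 = $1,049.54
Reserve = 2 × $1,049.54 = $2,099.08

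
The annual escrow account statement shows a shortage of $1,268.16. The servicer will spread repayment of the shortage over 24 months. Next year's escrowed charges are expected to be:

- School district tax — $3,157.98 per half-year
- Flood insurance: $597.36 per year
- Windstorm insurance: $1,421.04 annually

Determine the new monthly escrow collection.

School district tax: $3,157.98 × 2 = $6,315.96 per year
Flood insurance: $597.36 per year
Windstorm insurance: $1,421.04 per year
Total per year = $6,315.96 + $597.36 + $1,421.04 = $8,334.36
Base monthly escrow = $8,334.36 / 12 = $694.53
Shortage per month = $1,268.16 / 24 = $52.84
Adjusted monthly = $694.53 + $52.84 = $747.37

$747.37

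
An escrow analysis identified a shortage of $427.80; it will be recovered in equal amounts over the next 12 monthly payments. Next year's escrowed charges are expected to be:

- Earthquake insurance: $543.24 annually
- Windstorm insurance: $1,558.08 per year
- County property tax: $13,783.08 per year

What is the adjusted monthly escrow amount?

$1,359.35

Earthquake insurance = $543.24/yr
Windstorm insurance = $1,558.08/yr
County property tax = $13,783.08/yr
Annual escrow total = $543.24 + $1,558.08 + $13,783.08 = $15,884.40
Per month = $15,884.40 ÷ 12 = $1,323.70
Monthly shortage recovery: $427.80 ÷ 12 = $35.65
New monthly escrow = $1,323.70 + $35.65 = $1,359.35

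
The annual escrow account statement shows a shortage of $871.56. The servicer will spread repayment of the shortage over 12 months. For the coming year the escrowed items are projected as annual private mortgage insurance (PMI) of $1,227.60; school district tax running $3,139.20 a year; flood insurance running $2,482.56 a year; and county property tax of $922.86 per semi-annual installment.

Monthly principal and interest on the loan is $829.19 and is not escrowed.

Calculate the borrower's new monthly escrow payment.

$797.22

Private mortgage insurance (PMI) — $1,227.60 per year
School district tax — $3,139.20 per year
Flood insurance — $2,482.56 per year
County property tax — $922.86 × 2 = $1,845.72 per year
Total annual escrow = $8,695.08
Per month = $8,695.08 / 12 = $724.59
Monthly shortage recovery: $871.56 / 12 = $72.63
New monthly escrow = $724.59 + $72.63 = $797.22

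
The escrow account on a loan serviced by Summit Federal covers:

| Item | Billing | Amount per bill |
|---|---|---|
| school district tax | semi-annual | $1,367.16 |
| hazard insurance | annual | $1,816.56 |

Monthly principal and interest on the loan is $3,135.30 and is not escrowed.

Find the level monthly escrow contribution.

School district tax = $1,367.16 × 2 = $2,734.32/yr
Hazard insurance = $1,816.56/yr
Total per year = $4,550.88
Monthly escrow = $4,550.88 ÷ 12 = $379.24

$379.24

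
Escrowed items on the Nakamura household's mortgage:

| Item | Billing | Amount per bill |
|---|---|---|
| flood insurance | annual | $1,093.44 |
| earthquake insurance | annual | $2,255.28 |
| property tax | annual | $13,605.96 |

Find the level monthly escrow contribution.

$1,412.89

Flood insurance = $1,093.44
Earthquake insurance = $2,255.28
Property tax = $13,605.96
Total per year = $1,093.44 + $2,255.28 + $13,605.96 = $16,954.68
Monthly = $16,954.68 ÷ 12 = $1,412.89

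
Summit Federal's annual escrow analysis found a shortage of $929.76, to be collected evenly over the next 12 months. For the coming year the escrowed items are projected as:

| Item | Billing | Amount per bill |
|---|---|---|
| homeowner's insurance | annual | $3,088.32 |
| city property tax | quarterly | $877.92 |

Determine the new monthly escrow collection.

Homeowner's insurance = $3,088.32
City property tax = $877.92 × 4 = $3,511.68
Combined annual = $3,088.32 + $3,511.68 = $6,600.00
Monthly escrow = $6,600.00 ÷ 12 = $550.00
Shortage per month = $929.76 / 12 = $77.48
Adjusted monthly = $550.00 + $77.48 = $627.48

$627.48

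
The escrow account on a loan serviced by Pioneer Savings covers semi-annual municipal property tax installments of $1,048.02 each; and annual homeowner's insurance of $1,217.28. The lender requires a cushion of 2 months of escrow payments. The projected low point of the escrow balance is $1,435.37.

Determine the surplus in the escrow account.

Municipal property tax: $1,048.02 × 2 = $2,096.04 per year
Homeowner's insurance: $1,217.28 per year
Combined annual = $2,096.04 + $1,217.28 = $3,313.32
Base monthly escrow = $3,313.32 ÷ 12 = $276.11
Required cushion = 2 × $276.11 = $552.22
Surplus = $1,435.37 − $552.22 = $883.15

$883.15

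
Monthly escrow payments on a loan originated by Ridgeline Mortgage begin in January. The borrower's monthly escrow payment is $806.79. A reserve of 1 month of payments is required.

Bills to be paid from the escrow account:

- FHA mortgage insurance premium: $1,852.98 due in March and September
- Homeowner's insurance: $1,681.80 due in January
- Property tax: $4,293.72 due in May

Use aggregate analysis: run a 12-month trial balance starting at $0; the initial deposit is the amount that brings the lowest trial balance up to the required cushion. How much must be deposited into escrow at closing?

$4,601.34

Cushion = 1 × $806.79 = $806.79
Trial balance (start $0, +$806.79 each month, − disbursements):
  Jan: +$806.79 − $1,681.80 → -$875.01
  Feb: +$806.79 → -$68.22
  Mar: +$806.79 − $1,852.98 → -$1,114.41
  Apr: +$806.79 → -$307.62
  May: +$806.79 − $4,293.72 → -$3,794.55
  Jun: +$806.79 → -$2,987.76
  Jul: +$806.79 → -$2,180.97
  Aug: +$806.79 → -$1,374.18
  Sep: +$806.79 − $1,852.98 → -$2,420.37
  Oct: +$806.79 → -$1,613.58
  Nov: +$806.79 → -$806.79
  Dec: +$806.79 → $0.00
Lowest trial balance = -$3,794.55 (May)
Initial deposit = cushion − low point = $806.79 − (-$3,794.55) = $4,601.34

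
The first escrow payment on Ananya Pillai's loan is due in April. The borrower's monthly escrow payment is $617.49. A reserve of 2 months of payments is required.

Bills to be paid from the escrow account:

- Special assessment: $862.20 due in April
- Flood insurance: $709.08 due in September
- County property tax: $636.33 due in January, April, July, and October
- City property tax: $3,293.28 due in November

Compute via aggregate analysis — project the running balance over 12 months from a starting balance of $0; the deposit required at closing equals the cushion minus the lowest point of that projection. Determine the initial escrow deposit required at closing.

Cushion = 2 × $617.49 = $1,234.98
Trial balance (start $0, +$617.49 each month, − disbursements):
  Apr: +$617.49 − $1,498.53 → -$881.04
  May: +$617.49 → -$263.55
  Jun: +$617.49 → $353.94
  Jul: +$617.49 − $636.33 → $335.10
  Aug: +$617.49 → $952.59
  Sep: +$617.49 − $709.08 → $861.00
  Oct: +$617.49 − $636.33 → $842.16
  Nov: +$617.49 − $3,293.28 → -$1,833.63
  Dec: +$617.49 → -$1,216.14
  Jan: +$617.49 − $636.33 → -$1,234.98
  Feb: +$617.49 → -$617.49
  Mar: +$617.49 → $0.00
Lowest trial balance = -$1,833.63 (Nov)
Initial deposit = cushion − low point = $1,234.98 − (-$1,833.63) = $3,068.61

$3,068.61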